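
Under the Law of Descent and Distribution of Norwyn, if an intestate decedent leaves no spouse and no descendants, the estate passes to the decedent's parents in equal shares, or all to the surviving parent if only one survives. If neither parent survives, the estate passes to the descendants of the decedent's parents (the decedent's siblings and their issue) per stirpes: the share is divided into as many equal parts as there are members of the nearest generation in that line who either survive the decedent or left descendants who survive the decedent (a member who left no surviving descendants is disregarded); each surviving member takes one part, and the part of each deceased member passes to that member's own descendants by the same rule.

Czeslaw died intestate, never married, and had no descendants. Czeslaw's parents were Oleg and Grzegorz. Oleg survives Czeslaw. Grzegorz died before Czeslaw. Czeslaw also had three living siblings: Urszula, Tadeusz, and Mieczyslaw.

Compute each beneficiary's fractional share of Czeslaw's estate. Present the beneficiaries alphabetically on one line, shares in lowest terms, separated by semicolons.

Only one parent, Oleg, survives, so Oleg takes the entire estate. The siblings take nothing because a surviving parent has priority.

Oleg 1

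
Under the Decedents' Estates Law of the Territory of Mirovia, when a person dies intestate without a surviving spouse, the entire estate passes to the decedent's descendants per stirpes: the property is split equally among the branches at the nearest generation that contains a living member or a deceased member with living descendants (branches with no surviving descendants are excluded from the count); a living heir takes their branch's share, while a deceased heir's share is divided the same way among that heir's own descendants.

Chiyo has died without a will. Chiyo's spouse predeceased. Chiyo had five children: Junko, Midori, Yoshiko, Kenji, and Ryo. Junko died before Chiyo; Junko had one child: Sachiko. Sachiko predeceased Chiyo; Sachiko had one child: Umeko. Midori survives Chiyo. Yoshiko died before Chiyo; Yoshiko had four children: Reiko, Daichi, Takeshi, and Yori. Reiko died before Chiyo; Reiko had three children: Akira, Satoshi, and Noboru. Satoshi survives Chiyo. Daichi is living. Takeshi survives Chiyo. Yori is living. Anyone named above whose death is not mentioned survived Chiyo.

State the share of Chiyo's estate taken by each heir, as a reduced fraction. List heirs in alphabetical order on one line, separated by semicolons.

There is no surviving spouse, so the entire estate passes to Chiyo's descendants per stirpes.
The estate is divided into 5 equal shares of 1/5 among Junko, Midori, Yoshiko, Kenji, Ryo.
Junko predeceased; the 1/5 allotted to Junko's branch passes to Junko's issue by representation.
Sachiko's line is the sole branch at this level, so the full 1/5 passes to Sachiko's issue by representation.
Umeko is the sole taker at this level and receives the full 1/5.
Midori is living and takes 1/5.
Yoshiko predeceased; the 1/5 allotted to Yoshiko's branch passes to Yoshiko's issue by representation.
The 1/5 is divided into 4 equal shares of 1/20 among Reiko, Daichi, Takeshi, Yori.
Reiko predeceased; the 1/20 allotted to Reiko's branch passes to Reiko's issue by representation.
The 1/20 is divided into 3 equal shares of 1/60 among Akira, Satoshi, Noboru.
Akira is living and takes 1/60.
Satoshi is living and takes 1/60.
Noboru is living and takes 1/60.
Daichi is living and takes 1/20.
Takeshi is living and takes 1/20.
Yori is living and takes 1/20.
Kenji is living and takes 1/5.
Ryo is living and takes 1/5.

Akira 1/60; Daichi 1/20; Kenji 1/5; Midori 1/5; Noboru 1/60; Ryo 1/5; Satoshi 1/60; Takeshi 1/20; Umeko 1/5; Yori 1/20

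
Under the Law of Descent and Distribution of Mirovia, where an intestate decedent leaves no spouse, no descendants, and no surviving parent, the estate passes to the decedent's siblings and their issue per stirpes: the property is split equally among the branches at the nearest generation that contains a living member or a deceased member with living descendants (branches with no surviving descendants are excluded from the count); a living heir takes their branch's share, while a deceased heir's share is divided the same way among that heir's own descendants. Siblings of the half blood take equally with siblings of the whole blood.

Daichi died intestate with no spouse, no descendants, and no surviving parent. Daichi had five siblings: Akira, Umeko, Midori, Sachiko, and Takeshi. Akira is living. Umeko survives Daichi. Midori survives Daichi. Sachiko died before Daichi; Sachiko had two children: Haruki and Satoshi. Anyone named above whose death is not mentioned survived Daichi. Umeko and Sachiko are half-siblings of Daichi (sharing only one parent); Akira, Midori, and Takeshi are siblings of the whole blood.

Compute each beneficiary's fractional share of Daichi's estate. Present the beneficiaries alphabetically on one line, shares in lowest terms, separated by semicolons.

Akira 1/5; Haruki 1/10; Midori 1/5; Satoshi 1/10; Takeshi 1/5; Umeko 1/5

No spouse, descendants, or parent survives, so the estate passes to Daichi's siblings per stirpes.
Half-blood and whole-blood siblings take equally under the stated rule.
The estate is divided into 5 equal shares of 1/5 among Akira, Umeko, Midori, Sachiko, Takeshi.
Akira is living and takes 1/5.
Umeko is living and takes 1/5.
Midori is living and takes 1/5.
Sachiko predeceased; the 1/5 allotted to Sachiko's branch passes to Sachiko's issue by representation.
The 1/5 is divided into 2 equal shares of 1/10 among Haruki, Satoshi.
Haruki is living and takes 1/10.
Satoshi is living and takes 1/10.
Takeshi is living and takes 1/5.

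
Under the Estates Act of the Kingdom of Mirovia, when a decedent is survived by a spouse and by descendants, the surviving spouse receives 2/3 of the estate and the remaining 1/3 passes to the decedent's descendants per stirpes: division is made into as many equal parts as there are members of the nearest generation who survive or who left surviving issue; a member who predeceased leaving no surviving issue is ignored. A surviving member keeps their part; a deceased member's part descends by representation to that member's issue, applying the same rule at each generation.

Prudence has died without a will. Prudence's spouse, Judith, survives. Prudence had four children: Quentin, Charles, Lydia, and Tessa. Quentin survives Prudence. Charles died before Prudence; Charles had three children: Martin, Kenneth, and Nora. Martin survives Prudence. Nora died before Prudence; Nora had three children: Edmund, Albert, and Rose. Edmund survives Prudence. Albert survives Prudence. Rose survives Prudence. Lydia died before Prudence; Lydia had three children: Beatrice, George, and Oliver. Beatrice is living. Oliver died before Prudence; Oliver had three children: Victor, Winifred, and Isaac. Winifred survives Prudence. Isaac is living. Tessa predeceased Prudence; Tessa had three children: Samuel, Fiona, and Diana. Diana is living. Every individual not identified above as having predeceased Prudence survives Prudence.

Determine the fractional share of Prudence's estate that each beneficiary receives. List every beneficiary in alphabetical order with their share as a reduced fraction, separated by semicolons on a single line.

Albert 1/108; Beatrice 1/36; Diana 1/36; Edmund 1/108; Fiona 1/36; George 1/36; Isaac 1/108; Judith 2/3; Kenneth 1/36; Martin 1/36; Quentin 1/12; Rose 1/108; Samuel 1/36; Victor 1/108; Winifred 1/108

Judith, as surviving spouse, takes 2/3.
The remaining 1/3 passes to Prudence's descendants per stirpes.
The 1/3 is divided into 4 equal shares of 1/12 among Quentin, Charles, Lydia, Tessa.
Quentin is living and takes 1/12.
Charles predeceased; the 1/12 allotted to Charles's branch passes to Charles's issue by representation.
The 1/12 is divided into 3 equal shares of 1/36 among Martin, Kenneth, Nora.
Martin is living and takes 1/36.
Kenneth is living and takes 1/36.
Nora predeceased; the 1/36 allotted to Nora's branch passes to Nora's issue by representation.
The 1/36 is divided into 3 equal shares of 1/108 among Edmund, Albert, Rose.
Edmund is living and takes 1/108.
Albert is living and takes 1/108.
Rose is living and takes 1/108.
Lydia predeceased; the 1/12 allotted to Lydia's branch passes to Lydia's issue by representation.
The 1/12 is divided into 3 equal shares of 1/36 among Beatrice, George, Oliver.
Beatrice is living and takes 1/36.
George is living and takes 1/36.
Oliver predeceased; the 1/36 allotted to Oliver's branch passes to Oliver's issue by representation.
The 1/36 is divided into 3 equal shares of 1/108 among Victor, Winifred, Isaac.
Victor is living and takes 1/108.
Winifred is living and takes 1/108.
Isaac is living and takes 1/108.
Tessa predeceased; the 1/12 allotted to Tessa's branch passes to Tessa's issue by representation.
The 1/12 is divided into 3 equal shares of 1/36 among Samuel, Fiona, Diana.
Samuel is living and takes 1/36.
Fiona is living and takes 1/36.
Diana is living and takes 1/36.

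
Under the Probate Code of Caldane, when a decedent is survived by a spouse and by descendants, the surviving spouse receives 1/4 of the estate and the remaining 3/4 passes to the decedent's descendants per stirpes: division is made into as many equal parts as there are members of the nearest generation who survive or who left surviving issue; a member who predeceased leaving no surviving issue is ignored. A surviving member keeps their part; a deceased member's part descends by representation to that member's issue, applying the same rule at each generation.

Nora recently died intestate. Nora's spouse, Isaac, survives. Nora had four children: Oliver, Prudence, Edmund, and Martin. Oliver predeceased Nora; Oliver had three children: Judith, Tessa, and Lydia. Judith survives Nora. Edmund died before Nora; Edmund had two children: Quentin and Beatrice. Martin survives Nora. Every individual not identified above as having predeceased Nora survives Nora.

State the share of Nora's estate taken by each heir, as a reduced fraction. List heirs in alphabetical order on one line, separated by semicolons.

Isaac, as surviving spouse, takes 1/4.
The remaining 3/4 passes to Nora's descendants per stirpes.
The 3/4 is divided into 4 equal shares of 3/16 among Oliver, Prudence, Edmund, Martin.
Oliver predeceased; the 3/16 allotted to Oliver's branch passes to Oliver's issue by representation.
The 3/16 is divided into 3 equal shares of 1/16 among Judith, Tessa, Lydia.
Judith is living and takes 1/16.
Tessa is living and takes 1/16.
Lydia is living and takes 1/16.
Prudence is living and takes 3/16.
Edmund predeceased; the 3/16 allotted to Edmund's branch passes to Edmund's issue by representation.
The 3/16 is divided into 2 equal shares of 3/32 among Quentin, Beatrice.
Quentin is living and takes 3/32.
Beatrice is living and takes 3/32.
Martin is living and takes 3/16.

Beatrice 3/32; Isaac 1/4; Judith 1/16; Lydia 1/16; Martin 3/16; Prudence 3/16; Quentin 3/32; Tessa 1/16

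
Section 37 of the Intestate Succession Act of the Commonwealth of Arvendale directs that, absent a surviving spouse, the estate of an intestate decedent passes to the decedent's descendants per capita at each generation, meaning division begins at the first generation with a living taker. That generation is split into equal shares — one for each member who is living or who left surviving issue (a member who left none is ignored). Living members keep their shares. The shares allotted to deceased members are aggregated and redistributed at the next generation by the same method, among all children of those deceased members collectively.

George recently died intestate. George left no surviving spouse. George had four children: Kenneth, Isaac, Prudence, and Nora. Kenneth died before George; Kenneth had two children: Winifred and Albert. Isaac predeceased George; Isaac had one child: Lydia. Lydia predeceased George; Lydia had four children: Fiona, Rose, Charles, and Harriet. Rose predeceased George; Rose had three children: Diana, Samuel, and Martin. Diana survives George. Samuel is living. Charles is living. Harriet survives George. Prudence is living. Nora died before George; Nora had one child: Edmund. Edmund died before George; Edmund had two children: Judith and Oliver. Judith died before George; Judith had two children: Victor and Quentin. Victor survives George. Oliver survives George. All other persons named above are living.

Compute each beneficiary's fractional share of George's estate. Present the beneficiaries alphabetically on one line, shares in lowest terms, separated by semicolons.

Albert 3/16; Charles 1/16; Diana 1/40; Fiona 1/16; Harriet 1/16; Martin 1/40; Oliver 1/16; Prudence 1/4; Quentin 1/40; Samuel 1/40; Victor 1/40; Winifred 3/16

There is no surviving spouse, so the entire estate passes to George's descendants per capita at each generation.
At generation 1 (Kenneth, Isaac, Prudence, Nora) there are 4 shares of (1)/4 = 1/4 each.
Living: Prudence — each takes 1/4.
Deceased: Kenneth, Isaac, and Nora. Their combined 3/4 is pooled and carried to generation 2.
At generation 2 (Winifred, Albert, Lydia, Edmund) there are 4 shares of (3/4)/4 = 3/16 each.
Living: Winifred and Albert — each takes 3/16.
Deceased: Lydia and Edmund. Their combined 3/8 is pooled and carried to generation 3.
At generation 3 (Fiona, Rose, Charles, Harriet, Judith, Oliver) there are 6 shares of (3/8)/6 = 1/16 each.
Living: Fiona, Charles, Harriet, and Oliver — each takes 1/16.
Deceased: Rose and Judith. Their combined 1/8 is pooled and carried to generation 4.
At generation 4 (Diana, Samuel, Martin, Victor, Quentin) there are 5 shares of (1/8)/5 = 1/40 each.
Living: Diana, Samuel, Martin, Victor, and Quentin — each takes 1/40.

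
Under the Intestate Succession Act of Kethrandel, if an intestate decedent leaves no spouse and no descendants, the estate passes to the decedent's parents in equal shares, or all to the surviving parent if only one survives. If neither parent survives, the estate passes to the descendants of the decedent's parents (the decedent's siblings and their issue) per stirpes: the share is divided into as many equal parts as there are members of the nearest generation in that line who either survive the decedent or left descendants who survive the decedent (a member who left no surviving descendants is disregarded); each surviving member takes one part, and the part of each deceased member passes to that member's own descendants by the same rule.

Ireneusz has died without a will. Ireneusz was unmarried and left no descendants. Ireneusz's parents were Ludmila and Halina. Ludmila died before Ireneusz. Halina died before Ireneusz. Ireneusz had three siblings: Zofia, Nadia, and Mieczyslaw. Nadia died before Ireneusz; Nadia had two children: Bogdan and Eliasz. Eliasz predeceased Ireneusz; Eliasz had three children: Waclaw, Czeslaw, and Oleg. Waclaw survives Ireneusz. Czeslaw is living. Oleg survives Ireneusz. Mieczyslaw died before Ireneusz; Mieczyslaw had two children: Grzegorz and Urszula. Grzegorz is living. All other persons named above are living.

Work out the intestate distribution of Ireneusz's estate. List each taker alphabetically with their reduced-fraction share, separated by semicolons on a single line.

Neither parent survives and there are no descendants, so the estate passes to Ireneusz's siblings and their issue per stirpes.
The estate is divided into 3 equal shares of 1/3 among Zofia, Nadia, Mieczyslaw.
Zofia is living and takes 1/3.
Nadia predeceased; the 1/3 allotted to Nadia's branch passes to Nadia's issue by representation.
The 1/3 is divided into 2 equal shares of 1/6 among Bogdan, Eliasz.
Bogdan is living and takes 1/6.
Eliasz predeceased; the 1/6 allotted to Eliasz's branch passes to Eliasz's issue by representation.
The 1/6 is divided into 3 equal shares of 1/18 among Waclaw, Czeslaw, Oleg.
Waclaw is living and takes 1/18.
Czeslaw is living and takes 1/18.
Oleg is living and takes 1/18.
Mieczyslaw predeceased; the 1/3 allotted to Mieczyslaw's branch passes to Mieczyslaw's issue by representation.
The 1/3 is divided into 2 equal shares of 1/6 among Grzegorz, Urszula.
Grzegorz is living and takes 1/6.
Urszula is living and takes 1/6.

Bogdan 1/6; Czeslaw 1/18; Grzegorz 1/6; Oleg 1/18; Urszula 1/6; Waclaw 1/18; Zofia 1/3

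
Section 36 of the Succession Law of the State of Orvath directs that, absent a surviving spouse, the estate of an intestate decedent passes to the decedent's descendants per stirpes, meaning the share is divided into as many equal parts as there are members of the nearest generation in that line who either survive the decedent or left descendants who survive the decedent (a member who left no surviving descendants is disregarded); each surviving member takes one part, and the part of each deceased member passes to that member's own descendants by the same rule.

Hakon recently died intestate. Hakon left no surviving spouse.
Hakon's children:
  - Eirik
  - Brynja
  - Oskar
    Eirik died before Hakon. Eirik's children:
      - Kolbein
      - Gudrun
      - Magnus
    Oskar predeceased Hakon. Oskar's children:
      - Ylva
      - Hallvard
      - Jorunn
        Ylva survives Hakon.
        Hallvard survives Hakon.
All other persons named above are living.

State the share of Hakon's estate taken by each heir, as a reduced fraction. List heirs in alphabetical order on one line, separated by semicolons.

There is no surviving spouse, so the entire estate passes to Hakon's descendants per stirpes.
The estate is divided into 3 equal shares of 1/3 among Eirik, Brynja, Oskar.
Eirik predeceased; the 1/3 allotted to Eirik's branch passes to Eirik's issue by representation.
The 1/3 is divided into 3 equal shares of 1/9 among Kolbein, Gudrun, Magnus.
Kolbein is living and takes 1/9.
Gudrun is living and takes 1/9.
Magnus is living and takes 1/9.
Brynja is living and takes 1/3.
Oskar predeceased; the 1/3 allotted to Oskar's branch passes to Oskar's issue by representation.
The 1/3 is divided into 3 equal shares of 1/9 among Ylva, Hallvard, Jorunn.
Ylva is living and takes 1/9.
Hallvard is living and takes 1/9.
Jorunn is living and takes 1/9.

Brynja 1/3; Gudrun 1/9; Hallvard 1/9; Jorunn 1/9; Kolbein 1/9; Magnus 1/9; Ylva 1/9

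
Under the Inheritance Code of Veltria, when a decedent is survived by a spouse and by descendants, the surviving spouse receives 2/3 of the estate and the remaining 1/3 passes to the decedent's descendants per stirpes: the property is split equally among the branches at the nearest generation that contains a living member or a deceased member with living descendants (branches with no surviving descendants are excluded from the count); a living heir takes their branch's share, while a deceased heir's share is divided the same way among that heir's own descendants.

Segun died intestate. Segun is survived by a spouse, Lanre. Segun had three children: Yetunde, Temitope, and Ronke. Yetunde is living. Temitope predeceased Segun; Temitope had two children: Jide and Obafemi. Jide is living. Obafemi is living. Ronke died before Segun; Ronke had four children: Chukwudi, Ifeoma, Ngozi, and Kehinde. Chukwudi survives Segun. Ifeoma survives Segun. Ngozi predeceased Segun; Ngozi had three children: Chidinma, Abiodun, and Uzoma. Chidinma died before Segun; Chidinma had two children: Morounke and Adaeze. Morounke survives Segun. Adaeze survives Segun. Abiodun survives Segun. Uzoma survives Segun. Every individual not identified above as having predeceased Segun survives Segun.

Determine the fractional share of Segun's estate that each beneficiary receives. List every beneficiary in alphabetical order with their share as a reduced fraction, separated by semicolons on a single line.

Lanre, as surviving spouse, takes 2/3.
The remaining 1/3 passes to Segun's descendants per stirpes.
The 1/3 is divided into 3 equal shares of 1/9 among Yetunde, Temitope, Ronke.
Yetunde is living and takes 1/9.
Temitope predeceased; the 1/9 allotted to Temitope's branch passes to Temitope's issue by representation.
The 1/9 is divided into 2 equal shares of 1/18 among Jide, Obafemi.
Jide is living and takes 1/18.
Obafemi is living and takes 1/18.
Ronke predeceased; the 1/9 allotted to Ronke's branch passes to Ronke's issue by representation.
The 1/9 is divided into 4 equal shares of 1/36 among Chukwudi, Ifeoma, Ngozi, Kehinde.
Chukwudi is living and takes 1/36.
Ifeoma is living and takes 1/36.
Ngozi predeceased; the 1/36 allotted to Ngozi's branch passes to Ngozi's issue by representation.
The 1/36 is divided into 3 equal shares of 1/108 among Chidinma, Abiodun, Uzoma.
Chidinma predeceased; the 1/108 allotted to Chidinma's branch passes to Chidinma's issue by representation.
The 1/108 is divided into 2 equal shares of 1/216 among Morounke, Adaeze.
Morounke is living and takes 1/216.
Adaeze is living and takes 1/216.
Abiodun is living and takes 1/108.
Uzoma is living and takes 1/108.
Kehinde is living and takes 1/36.

Abiodun 1/108; Adaeze 1/216; Chukwudi 1/36; Ifeoma 1/36; Jide 1/18; Kehinde 1/36; Lanre 2/3; Morounke 1/216; Obafemi 1/18; Uzoma 1/108; Yetunde 1/9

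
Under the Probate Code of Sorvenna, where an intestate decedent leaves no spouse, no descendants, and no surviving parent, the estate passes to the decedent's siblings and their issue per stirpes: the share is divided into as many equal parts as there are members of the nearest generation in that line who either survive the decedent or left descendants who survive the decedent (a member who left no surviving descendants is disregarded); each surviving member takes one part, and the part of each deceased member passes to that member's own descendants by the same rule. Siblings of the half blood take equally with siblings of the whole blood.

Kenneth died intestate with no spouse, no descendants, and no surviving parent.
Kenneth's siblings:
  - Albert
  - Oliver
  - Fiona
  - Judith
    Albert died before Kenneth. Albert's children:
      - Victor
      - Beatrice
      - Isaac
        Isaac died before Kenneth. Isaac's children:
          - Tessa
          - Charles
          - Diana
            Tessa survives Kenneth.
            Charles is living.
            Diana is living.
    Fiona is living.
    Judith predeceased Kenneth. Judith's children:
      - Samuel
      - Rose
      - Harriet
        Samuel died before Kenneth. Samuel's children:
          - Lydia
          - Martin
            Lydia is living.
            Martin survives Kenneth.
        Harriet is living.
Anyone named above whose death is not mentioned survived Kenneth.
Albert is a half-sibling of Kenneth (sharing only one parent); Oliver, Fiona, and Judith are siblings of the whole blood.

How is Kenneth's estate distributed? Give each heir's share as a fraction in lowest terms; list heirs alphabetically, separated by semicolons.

No spouse, descendants, or parent survives, so the estate passes to Kenneth's siblings per stirpes.
Half-blood and whole-blood siblings take equally under the stated rule.
The estate is divided into 4 equal shares of 1/4 among Albert, Oliver, Fiona, Judith.
Albert predeceased; the 1/4 allotted to Albert's branch passes to Albert's issue by representation.
The 1/4 is divided into 3 equal shares of 1/12 among Victor, Beatrice, Isaac.
Victor is living and takes 1/12.
Beatrice is living and takes 1/12.
Isaac predeceased; the 1/12 allotted to Isaac's branch passes to Isaac's issue by representation.
The 1/12 is divided into 3 equal shares of 1/36 among Tessa, Charles, Diana.
Tessa is living and takes 1/36.
Charles is living and takes 1/36.
Diana is living and takes 1/36.
Oliver is living and takes 1/4.
Fiona is living and takes 1/4.
Judith predeceased; the 1/4 allotted to Judith's branch passes to Judith's issue by representation.
The 1/4 is divided into 3 equal shares of 1/12 among Samuel, Rose, Harriet.
Samuel predeceased; the 1/12 allotted to Samuel's branch passes to Samuel's issue by representation.
The 1/12 is divided into 2 equal shares of 1/24 among Lydia, Martin.
Lydia is living and takes 1/24.
Martin is living and takes 1/24.
Rose is living and takes 1/12.
Harriet is living and takes 1/12.

Beatrice 1/12; Charles 1/36; Diana 1/36; Fiona 1/4; Harriet 1/12; Lydia 1/24; Martin 1/24; Oliver 1/4; Rose 1/12; Tessa 1/36; Victor 1/12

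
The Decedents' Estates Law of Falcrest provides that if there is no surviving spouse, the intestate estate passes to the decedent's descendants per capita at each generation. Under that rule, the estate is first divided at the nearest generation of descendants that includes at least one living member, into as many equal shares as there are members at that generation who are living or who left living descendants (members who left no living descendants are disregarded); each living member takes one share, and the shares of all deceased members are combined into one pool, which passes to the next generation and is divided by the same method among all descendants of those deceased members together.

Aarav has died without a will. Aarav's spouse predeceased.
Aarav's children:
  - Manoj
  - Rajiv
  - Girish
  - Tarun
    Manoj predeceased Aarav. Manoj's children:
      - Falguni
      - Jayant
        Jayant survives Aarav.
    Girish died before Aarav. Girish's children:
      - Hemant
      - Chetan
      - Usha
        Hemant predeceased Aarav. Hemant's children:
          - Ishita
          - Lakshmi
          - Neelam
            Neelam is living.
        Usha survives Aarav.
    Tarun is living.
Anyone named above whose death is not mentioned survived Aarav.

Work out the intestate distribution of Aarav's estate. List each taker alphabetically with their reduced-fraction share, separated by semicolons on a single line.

Chetan 1/10; Falguni 1/10; Ishita 1/30; Jayant 1/10; Lakshmi 1/30; Neelam 1/30; Rajiv 1/4; Tarun 1/4; Usha 1/10

There is no surviving spouse, so the entire estate passes to Aarav's descendants per capita at each generation.
At generation 1 (Manoj, Rajiv, Girish, Tarun) there are 4 shares of (1)/4 = 1/4 each.
Living: Rajiv and Tarun — each takes 1/4.
Deceased: Manoj and Girish. Their combined 1/2 is pooled and carried to generation 2.
At generation 2 (Falguni, Jayant, Hemant, Chetan, Usha) there are 5 shares of (1/2)/5 = 1/10 each.
Living: Falguni, Jayant, Chetan, and Usha — each takes 1/10.
Deceased: Hemant. That 1/10 share is carried to generation 3.
At generation 3 (Ishita, Lakshmi, Neelam) there are 3 shares of (1/10)/3 = 1/30 each.
Living: Ishita, Lakshmi, and Neelam — each takes 1/30.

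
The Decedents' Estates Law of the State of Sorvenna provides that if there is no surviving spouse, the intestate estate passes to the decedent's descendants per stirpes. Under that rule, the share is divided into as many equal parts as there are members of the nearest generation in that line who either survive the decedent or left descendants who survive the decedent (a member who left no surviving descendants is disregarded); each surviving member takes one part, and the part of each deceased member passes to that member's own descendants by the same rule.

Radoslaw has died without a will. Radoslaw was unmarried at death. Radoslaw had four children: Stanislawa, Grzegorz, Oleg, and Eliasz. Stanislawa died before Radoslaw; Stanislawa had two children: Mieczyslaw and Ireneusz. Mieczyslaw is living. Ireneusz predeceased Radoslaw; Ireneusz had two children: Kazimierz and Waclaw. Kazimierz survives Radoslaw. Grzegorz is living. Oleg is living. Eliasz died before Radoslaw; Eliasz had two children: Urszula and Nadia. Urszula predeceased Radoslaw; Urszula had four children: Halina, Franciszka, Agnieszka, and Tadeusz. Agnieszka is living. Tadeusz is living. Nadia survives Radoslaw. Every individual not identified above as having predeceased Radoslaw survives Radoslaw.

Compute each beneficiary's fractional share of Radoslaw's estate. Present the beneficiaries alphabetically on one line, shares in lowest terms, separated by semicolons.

There is no surviving spouse, so the entire estate passes to Radoslaw's descendants per stirpes.
The estate is divided into 4 equal shares of 1/4 among Stanislawa, Grzegorz, Oleg, Eliasz.
Stanislawa predeceased; the 1/4 allotted to Stanislawa's branch passes to Stanislawa's issue by representation.
The 1/4 is divided into 2 equal shares of 1/8 among Mieczyslaw, Ireneusz.
Mieczyslaw is living and takes 1/8.
Ireneusz predeceased; the 1/8 allotted to Ireneusz's branch passes to Ireneusz's issue by representation.
The 1/8 is divided into 2 equal shares of 1/16 among Kazimierz, Waclaw.
Kazimierz is living and takes 1/16.
Waclaw is living and takes 1/16.
Grzegorz is living and takes 1/4.
Oleg is living and takes 1/4.
Eliasz predeceased; the 1/4 allotted to Eliasz's branch passes to Eliasz's issue by representation.
The 1/4 is divided into 2 equal shares of 1/8 among Urszula, Nadia.
Urszula predeceased; the 1/8 allotted to Urszula's branch passes to Urszula's issue by representation.
The 1/8 is divided into 4 equal shares of 1/32 among Halina, Franciszka, Agnieszka, Tadeusz.
Halina is living and takes 1/32.
Franciszka is living and takes 1/32.
Agnieszka is living and takes 1/32.
Tadeusz is living and takes 1/32.
Nadia is living and takes 1/8.

Agnieszka 1/32; Franciszka 1/32; Grzegorz 1/4; Halina 1/32; Kazimierz 1/16; Mieczyslaw 1/8; Nadia 1/8; Oleg 1/4; Tadeusz 1/32; Waclaw 1/16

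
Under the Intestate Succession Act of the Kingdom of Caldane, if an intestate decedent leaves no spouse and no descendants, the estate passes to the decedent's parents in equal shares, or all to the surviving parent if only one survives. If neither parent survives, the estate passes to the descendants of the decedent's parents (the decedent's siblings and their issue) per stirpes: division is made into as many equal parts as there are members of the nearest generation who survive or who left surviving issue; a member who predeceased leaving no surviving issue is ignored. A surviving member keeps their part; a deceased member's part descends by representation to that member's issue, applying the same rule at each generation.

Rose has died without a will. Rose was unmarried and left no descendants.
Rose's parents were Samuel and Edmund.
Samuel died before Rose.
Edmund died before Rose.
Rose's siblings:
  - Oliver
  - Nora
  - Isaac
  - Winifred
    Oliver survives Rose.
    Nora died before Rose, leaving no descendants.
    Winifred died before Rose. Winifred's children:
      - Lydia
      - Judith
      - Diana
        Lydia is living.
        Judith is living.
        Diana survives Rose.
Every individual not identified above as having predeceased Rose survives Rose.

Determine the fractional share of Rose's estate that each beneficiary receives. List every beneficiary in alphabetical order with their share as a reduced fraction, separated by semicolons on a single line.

Neither parent survives and there are no descendants, so the estate passes to Rose's siblings and their issue per stirpes.
Nora left no surviving issue, so that branch lapses and is disregarded.
The estate is divided into 3 equal shares of 1/3 among Oliver, Isaac, Winifred.
Oliver is living and takes 1/3.
Isaac is living and takes 1/3.
Winifred predeceased; the 1/3 allotted to Winifred's branch passes to Winifred's issue by representation.
The 1/3 is divided into 3 equal shares of 1/9 among Lydia, Judith, Diana.
Lydia is living and takes 1/9.
Judith is living and takes 1/9.
Diana is living and takes 1/9.

Diana 1/9; Isaac 1/3; Judith 1/9; Lydia 1/9; Oliver 1/3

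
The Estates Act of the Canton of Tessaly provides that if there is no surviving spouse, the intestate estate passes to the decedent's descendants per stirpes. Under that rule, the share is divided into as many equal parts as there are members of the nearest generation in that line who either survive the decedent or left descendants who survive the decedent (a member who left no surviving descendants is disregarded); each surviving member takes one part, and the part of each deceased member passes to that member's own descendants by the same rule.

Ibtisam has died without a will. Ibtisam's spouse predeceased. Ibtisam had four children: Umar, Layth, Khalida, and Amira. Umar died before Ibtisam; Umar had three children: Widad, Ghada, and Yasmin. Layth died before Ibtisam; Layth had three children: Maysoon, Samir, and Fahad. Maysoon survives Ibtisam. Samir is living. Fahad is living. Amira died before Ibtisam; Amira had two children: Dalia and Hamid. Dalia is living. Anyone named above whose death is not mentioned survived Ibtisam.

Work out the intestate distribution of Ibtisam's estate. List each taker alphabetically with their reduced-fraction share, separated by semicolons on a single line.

There is no surviving spouse, so the entire estate passes to Ibtisam's descendants per stirpes.
The estate is divided into 4 equal shares of 1/4 among Umar, Layth, Khalida, Amira.
Umar predeceased; the 1/4 allotted to Umar's branch passes to Umar's issue by representation.
The 1/4 is divided into 3 equal shares of 1/12 among Widad, Ghada, Yasmin.
Widad is living and takes 1/12.
Ghada is living and takes 1/12.
Yasmin is living and takes 1/12.
Layth predeceased; the 1/4 allotted to Layth's branch passes to Layth's issue by representation.
The 1/4 is divided into 3 equal shares of 1/12 among Maysoon, Samir, Fahad.
Maysoon is living and takes 1/12.
Samir is living and takes 1/12.
Fahad is living and takes 1/12.
Khalida is living and takes 1/4.
Amira predeceased; the 1/4 allotted to Amira's branch passes to Amira's issue by representation.
The 1/4 is divided into 2 equal shares of 1/8 among Dalia, Hamid.
Dalia is living and takes 1/8.
Hamid is living and takes 1/8.

Dalia 1/8; Fahad 1/12; Ghada 1/12; Hamid 1/8; Khalida 1/4; Maysoon 1/12; Samir 1/12; Widad 1/12; Yasmin 1/12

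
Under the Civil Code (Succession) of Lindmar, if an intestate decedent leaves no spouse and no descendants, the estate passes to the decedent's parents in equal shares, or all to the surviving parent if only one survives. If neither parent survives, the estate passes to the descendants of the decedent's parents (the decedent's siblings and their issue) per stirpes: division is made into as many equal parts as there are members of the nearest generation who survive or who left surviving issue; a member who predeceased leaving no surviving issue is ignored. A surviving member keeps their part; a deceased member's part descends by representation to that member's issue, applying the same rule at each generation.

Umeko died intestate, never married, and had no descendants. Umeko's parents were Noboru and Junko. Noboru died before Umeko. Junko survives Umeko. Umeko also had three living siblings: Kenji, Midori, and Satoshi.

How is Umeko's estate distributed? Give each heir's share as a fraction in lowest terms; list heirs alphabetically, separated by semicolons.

Only one parent, Junko, survives, so Junko takes the entire estate. The siblings take nothing because a surviving parent has priority.

Junko 1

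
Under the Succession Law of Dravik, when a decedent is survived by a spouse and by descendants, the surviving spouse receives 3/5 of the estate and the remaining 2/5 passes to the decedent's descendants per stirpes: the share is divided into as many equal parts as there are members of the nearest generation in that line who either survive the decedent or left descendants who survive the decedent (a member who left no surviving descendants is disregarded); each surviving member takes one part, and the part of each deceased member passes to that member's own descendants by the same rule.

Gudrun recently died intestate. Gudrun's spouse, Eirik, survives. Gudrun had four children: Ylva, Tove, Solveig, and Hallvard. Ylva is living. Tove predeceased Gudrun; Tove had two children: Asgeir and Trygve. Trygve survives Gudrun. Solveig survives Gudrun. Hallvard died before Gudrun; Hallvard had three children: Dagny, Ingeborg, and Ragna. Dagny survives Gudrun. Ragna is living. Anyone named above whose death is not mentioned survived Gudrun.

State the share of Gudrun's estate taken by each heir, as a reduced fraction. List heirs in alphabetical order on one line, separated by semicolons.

Asgeir 1/20; Dagny 1/30; Eirik 3/5; Ingeborg 1/30; Ragna 1/30; Solveig 1/10; Trygve 1/20; Ylva 1/10

Eirik, as surviving spouse, takes 3/5.
The remaining 2/5 passes to Gudrun's descendants per stirpes.
The 2/5 is divided into 4 equal shares of 1/10 among Ylva, Tove, Solveig, Hallvard.
Ylva is living and takes 1/10.
Tove predeceased; the 1/10 allotted to Tove's branch passes to Tove's issue by representation.
The 1/10 is divided into 2 equal shares of 1/20 among Asgeir, Trygve.
Asgeir is living and takes 1/20.
Trygve is living and takes 1/20.
Solveig is living and takes 1/10.
Hallvard predeceased; the 1/10 allotted to Hallvard's branch passes to Hallvard's issue by representation.
The 1/10 is divided into 3 equal shares of 1/30 among Dagny, Ingeborg, Ragna.
Dagny is living and takes 1/30.
Ingeborg is living and takes 1/30.
Ragna is living and takes 1/30.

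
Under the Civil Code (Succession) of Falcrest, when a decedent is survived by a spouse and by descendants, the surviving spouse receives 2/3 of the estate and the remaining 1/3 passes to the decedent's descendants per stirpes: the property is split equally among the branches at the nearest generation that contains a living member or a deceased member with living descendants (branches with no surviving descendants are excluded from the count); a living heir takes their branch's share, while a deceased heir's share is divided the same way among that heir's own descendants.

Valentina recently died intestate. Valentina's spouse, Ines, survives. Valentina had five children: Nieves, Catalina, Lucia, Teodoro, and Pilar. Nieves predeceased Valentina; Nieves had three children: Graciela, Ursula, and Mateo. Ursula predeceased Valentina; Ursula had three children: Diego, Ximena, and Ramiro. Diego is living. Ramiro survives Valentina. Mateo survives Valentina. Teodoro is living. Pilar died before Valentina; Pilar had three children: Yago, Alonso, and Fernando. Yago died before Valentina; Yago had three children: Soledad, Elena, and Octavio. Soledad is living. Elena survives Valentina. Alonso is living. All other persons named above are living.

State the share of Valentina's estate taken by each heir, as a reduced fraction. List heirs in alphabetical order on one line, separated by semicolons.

Alonso 1/45; Catalina 1/15; Diego 1/135; Elena 1/135; Fernando 1/45; Graciela 1/45; Ines 2/3; Lucia 1/15; Mateo 1/45; Octavio 1/135; Ramiro 1/135; Soledad 1/135; Teodoro 1/15; Ximena 1/135

Ines, as surviving spouse, takes 2/3.
The remaining 1/3 passes to Valentina's descendants per stirpes.
The 1/3 is divided into 5 equal shares of 1/15 among Nieves, Catalina, Lucia, Teodoro, Pilar.
Nieves predeceased; the 1/15 allotted to Nieves's branch passes to Nieves's issue by representation.
The 1/15 is divided into 3 equal shares of 1/45 among Graciela, Ursula, Mateo.
Graciela is living and takes 1/45.
Ursula predeceased; the 1/45 allotted to Ursula's branch passes to Ursula's issue by representation.
The 1/45 is divided into 3 equal shares of 1/135 among Diego, Ximena, Ramiro.
Diego is living and takes 1/135.
Ximena is living and takes 1/135.
Ramiro is living and takes 1/135.
Mateo is living and takes 1/45.
Catalina is living and takes 1/15.
Lucia is living and takes 1/15.
Teodoro is living and takes 1/15.
Pilar predeceased; the 1/15 allotted to Pilar's branch passes to Pilar's issue by representation.
The 1/15 is divided into 3 equal shares of 1/45 among Yago, Alonso, Fernando.
Yago predeceased; the 1/45 allotted to Yago's branch passes to Yago's issue by representation.
The 1/45 is divided into 3 equal shares of 1/135 among Soledad, Elena, Octavio.
Soledad is living and takes 1/135.
Elena is living and takes 1/135.
Octavio is living and takes 1/135.
Alonso is living and takes 1/45.
Fernando is living and takes 1/45.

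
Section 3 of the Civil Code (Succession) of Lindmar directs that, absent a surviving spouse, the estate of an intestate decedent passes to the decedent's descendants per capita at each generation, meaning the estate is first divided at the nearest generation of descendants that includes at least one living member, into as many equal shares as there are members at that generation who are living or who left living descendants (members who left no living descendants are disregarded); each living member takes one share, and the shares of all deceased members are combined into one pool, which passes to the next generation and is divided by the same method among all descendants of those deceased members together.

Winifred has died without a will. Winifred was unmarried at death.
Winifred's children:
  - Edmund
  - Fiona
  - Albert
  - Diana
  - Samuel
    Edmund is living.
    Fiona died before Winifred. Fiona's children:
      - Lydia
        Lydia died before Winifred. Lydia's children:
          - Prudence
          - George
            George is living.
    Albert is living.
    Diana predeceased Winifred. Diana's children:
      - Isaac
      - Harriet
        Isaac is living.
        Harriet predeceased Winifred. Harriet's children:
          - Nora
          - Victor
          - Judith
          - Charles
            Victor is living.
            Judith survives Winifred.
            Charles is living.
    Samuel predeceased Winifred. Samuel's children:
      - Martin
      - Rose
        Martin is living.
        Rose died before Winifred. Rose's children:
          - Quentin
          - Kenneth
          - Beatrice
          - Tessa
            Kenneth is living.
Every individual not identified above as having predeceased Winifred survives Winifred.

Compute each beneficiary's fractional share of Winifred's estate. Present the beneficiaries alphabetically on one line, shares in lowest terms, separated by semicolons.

Albert 1/5; Beatrice 9/250; Charles 9/250; Edmund 1/5; George 9/250; Isaac 3/25; Judith 9/250; Kenneth 9/250; Martin 3/25; Nora 9/250; Prudence 9/250; Quentin 9/250; Tessa 9/250; Victor 9/250

There is no surviving spouse, so the entire estate passes to Winifred's descendants per capita at each generation.
At generation 1 (Edmund, Fiona, Albert, Diana, Samuel) there are 5 shares of (1)/5 = 1/5 each.
Living: Edmund and Albert — each takes 1/5.
Deceased: Fiona, Diana, and Samuel. Their combined 3/5 is pooled and carried to generation 2.
At generation 2 (Lydia, Isaac, Harriet, Martin, Rose) there are 5 shares of (3/5)/5 = 3/25 each.
Living: Isaac and Martin — each takes 3/25.
Deceased: Lydia, Harriet, and Rose. Their combined 9/25 is pooled and carried to generation 3.
At generation 3 (Prudence, George, Nora, Victor, Judith, Charles, Quentin, Kenneth, Beatrice, Tessa) there are 10 shares of (9/25)/10 = 9/250 each.
Living: Prudence, George, Nora, Victor, Judith, Charles, Quentin, Kenneth, Beatrice, and Tessa — each takes 9/250.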